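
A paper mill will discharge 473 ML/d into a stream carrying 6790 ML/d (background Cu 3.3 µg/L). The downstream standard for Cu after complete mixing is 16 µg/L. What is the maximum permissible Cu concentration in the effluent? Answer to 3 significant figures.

198 µg/L

At the limit, (Qr·Cr + Qe·Cₑ)/(Qr + Qe) = 16:
Cₑ = (7263·16 − 6790·3.300) / 473.0 = 198.3 µg/L.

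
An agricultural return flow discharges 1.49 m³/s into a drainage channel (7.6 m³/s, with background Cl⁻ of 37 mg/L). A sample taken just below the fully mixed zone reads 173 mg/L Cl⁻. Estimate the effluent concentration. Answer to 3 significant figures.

867 mg/L

Mass balance: 7.600·37.00 + 1.490·Cₑ = 9.090·173.0
→ Cₑ = (9.090·173.0 − 7.600·37.00) / 1.490 = 866.7 mg/L.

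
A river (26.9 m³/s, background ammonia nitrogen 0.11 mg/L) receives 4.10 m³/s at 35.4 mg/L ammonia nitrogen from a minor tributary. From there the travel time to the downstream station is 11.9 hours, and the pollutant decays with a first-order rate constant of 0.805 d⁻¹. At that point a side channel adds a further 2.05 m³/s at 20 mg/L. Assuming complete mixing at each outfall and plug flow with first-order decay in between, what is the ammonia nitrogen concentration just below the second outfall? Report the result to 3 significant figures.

4.25 mg/L

Conservation of mass: C = (26.90·0.1100 + 4.100·35.40) / 31.00 = 148.1/31.00 = 4.777 mg/L; combined flow 31.00 m³/s.
Applying C = C₀e^(−kt): 4.777 × 0.6709 = 3.205 mg/L.
Second outfall: C = (31.00·3.205 + 2.050·20.00)/33.05 = 4.247 mg/L.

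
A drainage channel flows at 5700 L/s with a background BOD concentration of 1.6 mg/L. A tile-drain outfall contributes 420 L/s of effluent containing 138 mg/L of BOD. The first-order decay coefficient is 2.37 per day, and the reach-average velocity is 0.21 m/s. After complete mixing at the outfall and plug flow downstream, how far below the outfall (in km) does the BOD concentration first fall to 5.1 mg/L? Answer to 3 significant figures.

Mixed concentration C = ΣQC/ΣQ = (5700·1.600 + 420.0·138.0) / 6120 = 67080/6120 = 10.96 mg/L.
Set 10.96·exp(−k·t) = 5.1 → t = ln(10.96/5.1)/k = 27890 s = 7.748 h.
Distance = v·t = 0.21·27890 = 5857 m = 5.857 km.

5.86 km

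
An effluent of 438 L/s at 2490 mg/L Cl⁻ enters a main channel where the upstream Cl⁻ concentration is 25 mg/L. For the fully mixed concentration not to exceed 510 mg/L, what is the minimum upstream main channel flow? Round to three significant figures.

Set C_mix = 510: (Q·25.00 + 438.0·2490) / (Q + 438.0) = 510
→ Q = 438.0·(2490 − 510)/(510 − 25.00) = 1788 L/s.

1790 L/s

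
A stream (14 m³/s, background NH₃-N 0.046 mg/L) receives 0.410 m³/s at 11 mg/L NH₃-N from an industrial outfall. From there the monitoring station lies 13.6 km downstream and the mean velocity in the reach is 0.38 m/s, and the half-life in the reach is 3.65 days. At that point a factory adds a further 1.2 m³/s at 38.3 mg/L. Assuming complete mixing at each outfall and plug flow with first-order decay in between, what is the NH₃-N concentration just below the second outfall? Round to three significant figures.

3.25 mg/L

Mass balance: C = (14.00·0.04600 + 0.4100·11.00) / 14.41 = 5.154/14.41 = 0.3577 mg/L; combined flow 14.41 m³/s.
Travel time t = 13.6·1000 / 0.38 = 35790 s = 9.942 h.
Half-life 3.65 d → k = ln 2 / 3.65 = 0.1899 d⁻¹.
After decay, C = 0.3577 × e^(−kt) = 0.3577 × 0.9244 = 0.3306 mg/L.
Second outfall: C = (14.41·0.3306 + 1.200·38.30)/15.61 = 3.249 mg/L.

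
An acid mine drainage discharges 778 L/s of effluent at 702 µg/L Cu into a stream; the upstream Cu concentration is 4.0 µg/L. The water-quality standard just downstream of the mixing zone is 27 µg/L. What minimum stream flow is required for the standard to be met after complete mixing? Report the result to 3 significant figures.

Set C_mix = 27: (Q·4.000 + 778.0·702.0) / (Q + 778.0) = 27
→ Q = 778.0·(702.0 − 27)/(27 − 4.000) = 22830 L/s.

22800 L/s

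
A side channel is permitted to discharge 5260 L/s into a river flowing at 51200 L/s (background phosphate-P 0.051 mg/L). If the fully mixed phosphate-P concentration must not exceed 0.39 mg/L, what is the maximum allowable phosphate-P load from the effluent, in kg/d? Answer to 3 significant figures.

Mass balance at the limit: 51200·0.05100 + 5260·Cₑ = 56460·0.39 → Cₑ = 3.690 mg/L.
5260 L/s = 5.260 m³/s. Load = 5.260 m³/s × 3.690 g/m³ × 86 400 s/d = 1677 kg/d.

1680 kg/d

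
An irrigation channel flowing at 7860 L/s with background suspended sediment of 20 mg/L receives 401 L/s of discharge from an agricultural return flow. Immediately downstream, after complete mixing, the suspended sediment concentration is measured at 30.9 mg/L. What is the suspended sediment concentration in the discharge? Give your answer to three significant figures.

245 mg/L

Mass balance: 7860·20.00 + 401.0·Cₑ = 8261·30.90
→ Cₑ = (8261·30.90 − 7860·20.00) / 401.0 = 244.6 mg/L.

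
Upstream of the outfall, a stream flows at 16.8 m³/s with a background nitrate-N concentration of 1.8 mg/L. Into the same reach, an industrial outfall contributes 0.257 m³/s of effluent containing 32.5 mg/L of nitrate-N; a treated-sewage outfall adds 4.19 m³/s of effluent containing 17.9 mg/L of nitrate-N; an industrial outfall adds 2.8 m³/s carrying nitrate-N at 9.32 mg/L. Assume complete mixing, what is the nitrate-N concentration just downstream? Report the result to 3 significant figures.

5.81 mg/L

Flow-weighted average: C = (16.80·1.800 + 0.2570·32.50 + 4.190·17.90 + 2.800·9.320) / 24.05 = 139.7/24.05 = 5.809 mg/L.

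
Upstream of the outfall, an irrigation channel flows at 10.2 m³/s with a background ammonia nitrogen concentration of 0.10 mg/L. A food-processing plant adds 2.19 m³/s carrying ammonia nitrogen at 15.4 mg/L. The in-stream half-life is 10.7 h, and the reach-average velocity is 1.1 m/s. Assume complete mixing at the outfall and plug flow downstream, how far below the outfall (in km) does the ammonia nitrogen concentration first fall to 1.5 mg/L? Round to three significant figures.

38.2 km

Conservation of mass: C = (10.20·0.1000 + 2.190·15.40) / 12.39 = 34.75/12.39 = 2.804 mg/L.
Half-life 10.7 h → k = ln 2 / 10.7 = 0.06478 h⁻¹ = 1.555 d⁻¹.
Set 2.804·exp(−k·t) = 1.5 → t = ln(2.804/1.5)/k = 34770 s = 9.659 h.
Distance = v·t = 1.1·34770 = 38250 m = 38.25 km.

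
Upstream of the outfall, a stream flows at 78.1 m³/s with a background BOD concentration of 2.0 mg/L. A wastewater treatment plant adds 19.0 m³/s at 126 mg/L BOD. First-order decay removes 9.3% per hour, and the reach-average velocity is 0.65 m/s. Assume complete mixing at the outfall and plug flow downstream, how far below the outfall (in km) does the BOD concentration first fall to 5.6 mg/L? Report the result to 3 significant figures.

Conservation of mass: C = (78.10·2.000 + 19.00·126.0) / 97.10 = 2550/97.10 = 26.26 mg/L.
9.3%/h lost → k = −ln(1 − 0.093) = 0.09761 h⁻¹.
Set 26.26·exp(−k·t) = 5.6 → t = ln(26.26/5.6)/k = 57000 s = 15.83 h.
Distance = v·t = 0.65·57000 = 37050 m = 37.05 km.

37.0 km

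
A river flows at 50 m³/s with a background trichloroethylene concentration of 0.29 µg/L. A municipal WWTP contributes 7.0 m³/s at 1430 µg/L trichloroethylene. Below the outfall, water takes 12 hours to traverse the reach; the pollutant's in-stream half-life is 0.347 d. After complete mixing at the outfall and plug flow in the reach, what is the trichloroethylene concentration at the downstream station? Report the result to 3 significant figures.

Flow-weighted average: C = (50.00·0.2900 + 7.000·1430) / 57.00 = 10020/57.00 = 175.9 µg/L.
Half-life 0.347 d → k = ln 2 / 0.347 = 1.998 d⁻¹.
Decay over the reach: 175.9·exp(−kt) = 175.9·0.3683 = 64.78 µg/L.

64.8 µg/L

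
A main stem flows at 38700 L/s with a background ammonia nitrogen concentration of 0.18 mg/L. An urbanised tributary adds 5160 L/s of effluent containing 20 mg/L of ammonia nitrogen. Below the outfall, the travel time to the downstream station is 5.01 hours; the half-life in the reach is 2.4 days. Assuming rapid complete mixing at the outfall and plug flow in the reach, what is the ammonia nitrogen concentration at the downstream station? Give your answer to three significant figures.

2.36 mg/L

After mixing, C = (38700·0.1800 + 5160·20.00) / 43860 = 110200/43860 = 2.512 mg/L.
Half-life 2.4 d → k = ln 2 / 2.4 = 0.2888 d⁻¹.
Applying C = C₀e^(−kt): 2.512 × 0.9415 = 2.365 mg/L.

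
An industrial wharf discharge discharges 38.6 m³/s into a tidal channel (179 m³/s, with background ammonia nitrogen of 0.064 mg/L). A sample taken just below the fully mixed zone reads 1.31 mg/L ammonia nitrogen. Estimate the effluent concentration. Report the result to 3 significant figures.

7.09 mg/L

Mass balance: 179.0·0.06400 + 38.60·Cₑ = 217.6·1.310
→ Cₑ = (217.6·1.310 − 179.0·0.06400) / 38.60 = 7.088 mg/L.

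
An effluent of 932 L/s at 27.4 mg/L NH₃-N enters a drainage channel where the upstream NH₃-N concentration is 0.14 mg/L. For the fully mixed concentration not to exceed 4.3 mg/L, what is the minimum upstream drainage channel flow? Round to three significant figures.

Set C_mix = 4.3: (Q·0.1400 + 932.0·27.40) / (Q + 932.0) = 4.3
→ Q = 932.0·(27.40 − 4.3)/(4.3 − 0.1400) = 5175 L/s.

5180 L/s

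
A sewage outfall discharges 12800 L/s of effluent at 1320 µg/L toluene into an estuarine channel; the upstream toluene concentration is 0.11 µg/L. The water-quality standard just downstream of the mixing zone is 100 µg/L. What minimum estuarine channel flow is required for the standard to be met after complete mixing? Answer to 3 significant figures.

156000 L/s

Set C_mix = 100: (Q·0.1100 + 12800·1320) / (Q + 12800) = 100
→ Q = 12800·(1320 − 100)/(100 − 0.1100) = 156300 L/s.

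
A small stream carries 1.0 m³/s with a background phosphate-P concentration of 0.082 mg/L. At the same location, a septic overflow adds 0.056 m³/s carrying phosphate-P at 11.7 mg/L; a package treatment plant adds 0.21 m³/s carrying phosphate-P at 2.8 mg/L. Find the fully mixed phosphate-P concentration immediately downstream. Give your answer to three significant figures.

1.05 mg/L

After mixing, C = (1.000·0.08200 + 0.05600·11.70 + 0.2100·2.800) / 1.266 = 1.325/1.266 = 1.047 mg/L.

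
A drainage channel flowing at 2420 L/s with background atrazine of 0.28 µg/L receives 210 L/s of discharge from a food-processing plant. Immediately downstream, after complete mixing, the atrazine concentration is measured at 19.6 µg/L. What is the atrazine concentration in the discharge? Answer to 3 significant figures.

Mass balance: 2420·0.2800 + 210.0·Cₑ = 2630·19.60
→ Cₑ = (2630·19.60 − 2420·0.2800) / 210.0 = 242.2 µg/L.

242 µg/L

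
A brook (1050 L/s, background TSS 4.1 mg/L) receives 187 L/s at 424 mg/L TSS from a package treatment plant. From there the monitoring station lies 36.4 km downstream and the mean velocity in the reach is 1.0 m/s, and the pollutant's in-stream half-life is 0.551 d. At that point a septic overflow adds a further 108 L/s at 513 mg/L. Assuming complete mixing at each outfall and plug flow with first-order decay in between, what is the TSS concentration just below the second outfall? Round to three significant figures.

77.8 mg/L

Flow-weighted average: C = (1050·4.100 + 187.0·424.0) / 1237 = 83590/1237 = 67.58 mg/L; combined flow 1237 L/s.
Travel time t = 36.4·1000 / 1.0 = 36400 s = 10.11 h.
Half-life 0.551 d → k = ln 2 / 0.551 = 1.258 d⁻¹.
Decay over the reach: 67.58·exp(−kt) = 67.58·0.5886 = 39.78 mg/L.
At the second outfall, C = (1237·39.78 + 108.0·513.0) / (1237 + 108.0) = 77.78 mg/L.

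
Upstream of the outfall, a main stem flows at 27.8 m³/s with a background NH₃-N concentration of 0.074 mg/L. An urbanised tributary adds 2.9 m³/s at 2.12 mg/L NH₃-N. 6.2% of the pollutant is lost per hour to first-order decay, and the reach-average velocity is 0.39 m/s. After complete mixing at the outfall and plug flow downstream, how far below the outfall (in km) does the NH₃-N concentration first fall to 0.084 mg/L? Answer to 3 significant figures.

Flow-weighted average: C = (27.80·0.07400 + 2.900·2.120) / 30.70 = 8.205/30.70 = 0.2673 mg/L.
6.2%/h lost → k = −ln(1 − 0.062) = 0.06401 h⁻¹.
Set 0.2673·exp(−k·t) = 0.084 → t = ln(0.2673/0.084)/k = 65100 s = 18.08 h.
Distance = v·t = 0.39·65100 = 25390 m = 25.39 km.

25.4 km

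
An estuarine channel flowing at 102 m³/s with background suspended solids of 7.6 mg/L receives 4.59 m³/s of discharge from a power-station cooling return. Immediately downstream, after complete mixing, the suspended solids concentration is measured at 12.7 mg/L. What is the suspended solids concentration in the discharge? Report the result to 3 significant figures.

126 mg/L

Mass balance: 102.0·7.600 + 4.590·Cₑ = 106.6·12.70
→ Cₑ = (106.6·12.70 − 102.0·7.600) / 4.590 = 126.0 mg/L.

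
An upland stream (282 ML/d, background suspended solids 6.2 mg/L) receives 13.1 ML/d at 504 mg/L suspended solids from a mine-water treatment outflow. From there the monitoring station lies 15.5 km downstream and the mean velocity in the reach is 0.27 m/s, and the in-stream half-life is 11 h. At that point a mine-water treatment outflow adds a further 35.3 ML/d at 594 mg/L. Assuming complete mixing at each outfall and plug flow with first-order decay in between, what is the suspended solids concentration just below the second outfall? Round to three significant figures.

Mass balance: C = (282.0·6.200 + 13.10·504.0) / 295.1 = 8351/295.1 = 28.30 mg/L; combined flow 295.1 ML/d.
Travel time t = 15.5·1000 / 0.27 = 57410 s = 15.95 h.
Half-life 11 h → k = ln 2 / 11 = 0.06301 h⁻¹ = 1.512 d⁻¹.
Decay over the reach: 28.30·exp(−kt) = 28.30·0.3661 = 10.36 mg/L.
At the second outfall, C = (295.1·10.36 + 35.30·594.0) / (295.1 + 35.30) = 72.72 mg/L.

72.7 mg/L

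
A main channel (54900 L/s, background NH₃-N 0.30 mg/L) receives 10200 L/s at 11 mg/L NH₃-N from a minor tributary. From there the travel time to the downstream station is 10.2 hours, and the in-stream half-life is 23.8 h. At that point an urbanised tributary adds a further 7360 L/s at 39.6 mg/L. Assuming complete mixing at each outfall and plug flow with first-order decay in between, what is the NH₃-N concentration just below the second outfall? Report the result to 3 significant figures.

After mixing, C = (54900·0.3000 + 10200·11.00) / 65100 = 128700/65100 = 1.976 mg/L; combined flow 65100 L/s.
Half-life 23.8 h → k = ln 2 / 23.8 = 0.02912 h⁻¹ = 0.6990 d⁻¹.
Applying C = C₀e^(−kt): 1.976 × 0.7430 = 1.469 mg/L.
Second outfall: C = (65100·1.469 + 7360·39.60)/72460 = 5.342 mg/L.

5.34 mg/L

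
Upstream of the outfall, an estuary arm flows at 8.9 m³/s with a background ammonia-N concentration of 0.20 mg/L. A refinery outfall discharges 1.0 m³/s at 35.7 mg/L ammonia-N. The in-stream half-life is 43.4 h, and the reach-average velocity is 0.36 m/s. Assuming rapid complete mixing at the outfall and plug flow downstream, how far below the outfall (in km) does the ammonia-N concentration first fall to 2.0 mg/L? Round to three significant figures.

51.8 km

Mass balance: C = (8.900·0.2000 + 1.000·35.70) / 9.900 = 37.48/9.900 = 3.786 mg/L.
Half-life 43.4 h → k = ln 2 / 43.4 = 0.01597 h⁻¹ = 0.3833 d⁻¹.
Set 3.786·exp(−k·t) = 2.0 → t = ln(3.786/2.0)/k = 143800 s = 39.95 h.
Distance = v·t = 0.36·143800 = 51780 m = 51.78 km.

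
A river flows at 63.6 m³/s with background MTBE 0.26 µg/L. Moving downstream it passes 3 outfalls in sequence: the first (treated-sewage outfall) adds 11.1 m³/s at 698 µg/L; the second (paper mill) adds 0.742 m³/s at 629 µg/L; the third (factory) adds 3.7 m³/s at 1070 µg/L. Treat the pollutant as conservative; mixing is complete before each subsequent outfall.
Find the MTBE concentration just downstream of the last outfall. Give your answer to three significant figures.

Outfall 1: combined Q = 74.70 m³/s; C = (63.60·0.2600 + 11.10·698.0)/74.70 = 103.9 µg/L.
Outfall 2: combined Q = 75.44 m³/s; C = (74.70·103.9 + 0.7420·629.0)/75.44 = 109.1 µg/L.
Outfall 3: combined Q = 79.14 m³/s; C = (75.44·109.1 + 3.700·1070)/79.14 = 154.0 µg/L.

154 µg/L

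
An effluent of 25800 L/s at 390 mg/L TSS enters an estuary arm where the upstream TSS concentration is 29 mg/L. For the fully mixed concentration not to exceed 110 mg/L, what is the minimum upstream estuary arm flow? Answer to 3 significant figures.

89200 L/s

Set C_mix = 110: (Q·29.00 + 25800·390.0) / (Q + 25800) = 110
→ Q = 25800·(390.0 − 110)/(110 − 29.00) = 89190 L/s.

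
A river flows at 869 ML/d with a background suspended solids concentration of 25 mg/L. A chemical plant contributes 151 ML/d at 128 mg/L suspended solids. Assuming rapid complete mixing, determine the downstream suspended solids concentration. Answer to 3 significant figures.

40.2 mg/L

Mixed concentration C = ΣQC/ΣQ = (869.0·25.00 + 151.0·128.0) / 1020 = 41050/1020 = 40.25 mg/L.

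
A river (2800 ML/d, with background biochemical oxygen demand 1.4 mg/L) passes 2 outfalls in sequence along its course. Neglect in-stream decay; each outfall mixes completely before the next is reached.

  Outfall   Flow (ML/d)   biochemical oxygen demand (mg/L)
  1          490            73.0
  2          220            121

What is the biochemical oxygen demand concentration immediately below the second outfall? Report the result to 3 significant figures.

Below outfall 1: Q → 3290 ML/d, C = (2800·1.400 + 490.0·73.00)/3290 = 12.06 mg/L.
Below outfall 2: Q → 3510 ML/d, C = (3290·12.06 + 220.0·121.0)/3510 = 18.89 mg/L.

18.9 mg/L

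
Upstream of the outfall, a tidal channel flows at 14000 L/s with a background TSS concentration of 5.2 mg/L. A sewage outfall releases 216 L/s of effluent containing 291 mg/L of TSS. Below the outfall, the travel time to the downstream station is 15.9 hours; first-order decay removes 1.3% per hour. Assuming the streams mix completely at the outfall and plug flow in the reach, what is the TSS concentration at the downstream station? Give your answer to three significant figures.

7.75 mg/L

Mixed concentration C = ΣQC/ΣQ = (14000·5.200 + 216.0·291.0) / 14220 = 135700/14220 = 9.542 mg/L.
1.3%/h lost → k = −ln(1 − 0.013) = 0.01309 h⁻¹.
After decay, C = 9.542 × e^(−kt) = 9.542 × 0.8122 = 7.750 mg/L.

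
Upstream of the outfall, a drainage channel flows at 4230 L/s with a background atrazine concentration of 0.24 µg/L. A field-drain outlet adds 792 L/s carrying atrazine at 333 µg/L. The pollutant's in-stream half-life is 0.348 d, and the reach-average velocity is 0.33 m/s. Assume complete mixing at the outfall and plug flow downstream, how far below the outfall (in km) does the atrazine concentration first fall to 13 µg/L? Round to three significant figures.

20.0 km

Mass balance: C = (4230·0.2400 + 792.0·333.0) / 5022 = 264800/5022 = 52.72 µg/L.
Half-life 0.348 d → k = ln 2 / 0.348 = 1.992 d⁻¹.
Set 52.72·exp(−k·t) = 13 → t = ln(52.72/13)/k = 60730 s = 16.87 h.
Distance = v·t = 0.33·60730 = 20040 m = 20.04 km.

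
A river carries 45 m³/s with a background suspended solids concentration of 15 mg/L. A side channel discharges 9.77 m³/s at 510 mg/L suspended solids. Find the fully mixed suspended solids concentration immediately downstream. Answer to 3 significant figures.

103 mg/L

After mixing, C = (45.00·15.00 + 9.770·510.0) / 54.77 = 5658/54.77 = 103.3 mg/L.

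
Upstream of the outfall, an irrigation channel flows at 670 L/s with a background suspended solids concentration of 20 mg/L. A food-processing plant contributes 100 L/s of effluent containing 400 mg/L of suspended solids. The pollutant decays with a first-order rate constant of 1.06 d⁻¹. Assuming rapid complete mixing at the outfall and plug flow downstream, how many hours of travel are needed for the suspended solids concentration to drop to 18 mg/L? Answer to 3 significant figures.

Flow-weighted average: C = (670.0·20.00 + 100.0·400.0) / 770.0 = 53400/770.0 = 69.35 mg/L.
69.35·exp(−k·t) = 18 → t = ln(69.35/18)/k = 109900 s = 30.54 h.

30.5 h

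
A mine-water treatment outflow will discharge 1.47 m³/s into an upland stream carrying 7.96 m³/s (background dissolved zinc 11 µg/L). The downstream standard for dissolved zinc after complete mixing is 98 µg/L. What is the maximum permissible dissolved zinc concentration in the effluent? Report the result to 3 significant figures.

At the limit, (Qr·Cr + Qe·Cₑ)/(Qr + Qe) = 98:
Cₑ = (9.430·98 − 7.960·11.00) / 1.470 = 569.1 µg/L.

569 µg/L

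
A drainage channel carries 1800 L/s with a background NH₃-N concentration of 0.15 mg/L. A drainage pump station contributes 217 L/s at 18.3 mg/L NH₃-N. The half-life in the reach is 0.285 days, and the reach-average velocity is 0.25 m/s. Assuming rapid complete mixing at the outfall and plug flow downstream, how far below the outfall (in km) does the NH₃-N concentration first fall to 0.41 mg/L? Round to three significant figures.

14.5 km

Flow-weighted average: C = (1800·0.1500 + 217.0·18.30) / 2017 = 4241/2017 = 2.103 mg/L.
Half-life 0.285 d → k = ln 2 / 0.285 = 2.432 d⁻¹.
Set 2.103·exp(−k·t) = 0.41 → t = ln(2.103/0.41)/k = 58080 s = 16.13 h.
Distance = v·t = 0.25·58080 = 14520 m = 14.52 km.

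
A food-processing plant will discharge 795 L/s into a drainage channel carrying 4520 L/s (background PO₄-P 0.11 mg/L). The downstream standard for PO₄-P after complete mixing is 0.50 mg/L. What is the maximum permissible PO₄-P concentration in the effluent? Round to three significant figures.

2.72 mg/L

At the limit, (Qr·Cr + Qe·Cₑ)/(Qr + Qe) = 0.50:
Cₑ = (5315·0.50 − 4520·0.1100) / 795.0 = 2.717 mg/L.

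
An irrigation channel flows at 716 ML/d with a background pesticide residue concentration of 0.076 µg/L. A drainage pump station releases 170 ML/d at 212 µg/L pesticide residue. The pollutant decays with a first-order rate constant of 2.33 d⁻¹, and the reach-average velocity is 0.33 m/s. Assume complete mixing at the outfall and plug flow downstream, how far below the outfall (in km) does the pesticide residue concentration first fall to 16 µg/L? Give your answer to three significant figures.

11.4 km

Flow-weighted average: C = (716.0·0.07600 + 170.0·212.0) / 886.0 = 36090/886.0 = 40.74 µg/L.
Set 40.74·exp(−k·t) = 16 → t = ln(40.74/16)/k = 34660 s = 9.627 h.
Distance = v·t = 0.33·34660 = 11440 m = 11.44 km.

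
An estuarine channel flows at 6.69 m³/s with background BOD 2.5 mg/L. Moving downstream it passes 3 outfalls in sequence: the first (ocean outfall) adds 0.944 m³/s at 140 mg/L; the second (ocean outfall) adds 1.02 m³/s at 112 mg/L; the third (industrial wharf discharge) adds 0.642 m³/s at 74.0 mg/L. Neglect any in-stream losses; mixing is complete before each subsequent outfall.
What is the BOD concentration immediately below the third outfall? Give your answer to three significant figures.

After outfall 1: Q = 6.690 + 0.9440 = 7.634 m³/s; C = (6.690·2.500 + 0.9440·140.0)/7.634 = 19.50 mg/L.
After outfall 2: Q = 7.634 + 1.020 = 8.654 m³/s; C = (7.634·19.50 + 1.020·112.0)/8.654 = 30.41 mg/L.
After outfall 3: Q = 8.654 + 0.6420 = 9.296 m³/s; C = (8.654·30.41 + 0.6420·74.00)/9.296 = 33.42 mg/L.

33.4 mg/L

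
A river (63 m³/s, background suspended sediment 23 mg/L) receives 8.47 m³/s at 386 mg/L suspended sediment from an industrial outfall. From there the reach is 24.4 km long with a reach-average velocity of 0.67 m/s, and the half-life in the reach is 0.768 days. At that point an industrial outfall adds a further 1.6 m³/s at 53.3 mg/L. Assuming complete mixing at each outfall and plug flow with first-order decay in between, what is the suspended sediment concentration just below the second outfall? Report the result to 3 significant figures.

45.3 mg/L

Conservation of mass: C = (63.00·23.00 + 8.470·386.0) / 71.47 = 4718/71.47 = 66.02 mg/L; combined flow 71.47 m³/s.
Travel time t = 24.4·1000 / 0.67 = 36420 s = 10.12 h.
Half-life 0.768 d → k = ln 2 / 0.768 = 0.9025 d⁻¹.
Applying C = C₀e^(−kt): 66.02 × 0.6836 = 45.13 mg/L.
At the second outfall, C = (71.47·45.13 + 1.600·53.30) / (71.47 + 1.600) = 45.31 mg/L.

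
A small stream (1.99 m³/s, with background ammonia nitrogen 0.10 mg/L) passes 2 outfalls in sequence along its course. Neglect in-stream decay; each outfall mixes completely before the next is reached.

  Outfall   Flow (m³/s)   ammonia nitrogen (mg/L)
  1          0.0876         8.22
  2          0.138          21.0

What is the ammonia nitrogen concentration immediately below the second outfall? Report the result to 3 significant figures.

Below outfall 1: Q → 2.078 m³/s, C = (1.990·0.1000 + 0.08760·8.220)/2.078 = 0.4424 mg/L.
Below outfall 2: Q → 2.216 m³/s, C = (2.078·0.4424 + 0.1380·21.00)/2.216 = 1.723 mg/L.

1.72 mg/L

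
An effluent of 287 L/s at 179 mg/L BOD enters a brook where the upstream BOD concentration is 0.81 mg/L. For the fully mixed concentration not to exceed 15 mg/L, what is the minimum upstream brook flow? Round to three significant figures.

3320 L/s

Set C_mix = 15: (Q·0.8100 + 287.0·179.0) / (Q + 287.0) = 15
→ Q = 287.0·(179.0 − 15)/(15 − 0.8100) = 3317 L/s.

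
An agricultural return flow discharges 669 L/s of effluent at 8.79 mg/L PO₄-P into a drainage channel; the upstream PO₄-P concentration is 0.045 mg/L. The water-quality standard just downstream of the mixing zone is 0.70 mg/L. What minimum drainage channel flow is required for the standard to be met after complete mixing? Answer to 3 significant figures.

8260 L/s

Set C_mix = 0.70: (Q·0.04500 + 669.0·8.790) / (Q + 669.0) = 0.70
→ Q = 669.0·(8.790 − 0.70)/(0.70 − 0.04500) = 8263 L/s.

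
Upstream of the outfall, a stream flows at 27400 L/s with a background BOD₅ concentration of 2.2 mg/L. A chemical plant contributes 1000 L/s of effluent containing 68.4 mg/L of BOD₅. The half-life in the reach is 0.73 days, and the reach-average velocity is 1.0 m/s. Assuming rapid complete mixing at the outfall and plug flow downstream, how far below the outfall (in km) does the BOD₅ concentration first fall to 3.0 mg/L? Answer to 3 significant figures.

Flow-weighted average: C = (27400·2.200 + 1000·68.40) / 28400 = 128700/28400 = 4.531 mg/L.
Half-life 0.73 d → k = ln 2 / 0.73 = 0.9495 d⁻¹.
Set 4.531·exp(−k·t) = 3.0 → t = ln(4.531/3.0)/k = 37520 s = 10.42 h.
Distance = v·t = 1.0·37520 = 37520 m = 37.52 km.

37.5 km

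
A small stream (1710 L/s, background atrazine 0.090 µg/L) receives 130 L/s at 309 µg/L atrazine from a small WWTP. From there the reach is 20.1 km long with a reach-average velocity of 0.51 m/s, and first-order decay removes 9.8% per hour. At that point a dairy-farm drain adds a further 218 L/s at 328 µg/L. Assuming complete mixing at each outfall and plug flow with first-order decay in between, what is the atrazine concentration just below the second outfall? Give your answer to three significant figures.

41.1 µg/L

Flow-weighted average: C = (1710·0.09000 + 130.0·309.0) / 1840 = 40320/1840 = 21.92 µg/L; combined flow 1840 L/s.
Travel time t = 20.1·1000 / 0.51 = 39410 s = 10.95 h.
9.8%/h lost → k = −ln(1 − 0.098) = 0.1031 h⁻¹.
After decay, C = 21.92 × e^(−kt) = 21.92 × 0.3233 = 7.085 µg/L.
At the second outfall, C = (1840·7.085 + 218.0·328.0) / (1840 + 218.0) = 41.08 µg/L.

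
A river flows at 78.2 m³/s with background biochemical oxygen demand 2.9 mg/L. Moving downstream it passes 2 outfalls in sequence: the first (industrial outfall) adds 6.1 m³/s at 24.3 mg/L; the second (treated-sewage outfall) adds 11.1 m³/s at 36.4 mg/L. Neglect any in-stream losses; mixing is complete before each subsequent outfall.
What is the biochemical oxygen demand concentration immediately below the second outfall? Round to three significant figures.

8.17 mg/L

Below outfall 1: Q → 84.30 m³/s, C = (78.20·2.900 + 6.100·24.30)/84.30 = 4.449 mg/L.
Below outfall 2: Q → 95.40 m³/s, C = (84.30·4.449 + 11.10·36.40)/95.40 = 8.166 mg/L.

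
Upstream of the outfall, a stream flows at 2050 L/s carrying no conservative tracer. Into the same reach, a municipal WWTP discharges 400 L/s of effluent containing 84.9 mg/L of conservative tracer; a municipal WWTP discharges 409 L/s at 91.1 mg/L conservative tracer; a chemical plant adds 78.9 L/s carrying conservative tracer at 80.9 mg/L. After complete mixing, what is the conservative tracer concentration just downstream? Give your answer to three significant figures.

Flow-weighted average: C = (2050·0 + 400.0·84.90 + 409.0·91.10 + 78.90·80.90) / 2938 = 77600/2938 = 26.41 mg/L.

26.4 mg/L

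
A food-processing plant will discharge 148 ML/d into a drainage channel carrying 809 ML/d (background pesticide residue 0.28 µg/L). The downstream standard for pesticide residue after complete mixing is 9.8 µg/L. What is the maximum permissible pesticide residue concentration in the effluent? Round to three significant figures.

61.8 µg/L

At the limit, (Qr·Cr + Qe·Cₑ)/(Qr + Qe) = 9.8:
Cₑ = (957.0·9.8 − 809.0·0.2800) / 148.0 = 61.84 µg/L.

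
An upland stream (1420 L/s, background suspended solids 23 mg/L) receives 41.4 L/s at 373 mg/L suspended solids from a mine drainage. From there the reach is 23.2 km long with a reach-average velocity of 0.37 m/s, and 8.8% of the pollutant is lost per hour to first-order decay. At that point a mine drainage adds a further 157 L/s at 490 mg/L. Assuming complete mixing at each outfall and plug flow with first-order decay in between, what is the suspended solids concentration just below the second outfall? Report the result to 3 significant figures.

Flow-weighted average: C = (1420·23.00 + 41.40·373.0) / 1461 = 48100/1461 = 32.92 mg/L; combined flow 1461 L/s.
Travel time t = 23.2·1000 / 0.37 = 62700 s = 17.42 h.
8.8%/h lost → k = −ln(1 − 0.088) = 0.09212 h⁻¹.
Applying C = C₀e^(−kt): 32.92 × 0.2010 = 6.616 mg/L.
At the second outfall, C = (1461·6.616 + 157.0·490.0) / (1461 + 157.0) = 53.51 mg/L.

53.5 mg/L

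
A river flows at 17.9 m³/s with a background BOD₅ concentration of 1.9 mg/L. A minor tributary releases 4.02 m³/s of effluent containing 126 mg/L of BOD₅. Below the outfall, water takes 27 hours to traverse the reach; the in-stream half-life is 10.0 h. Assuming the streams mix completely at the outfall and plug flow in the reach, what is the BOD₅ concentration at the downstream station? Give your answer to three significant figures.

After mixing, C = (17.90·1.900 + 4.020·126.0) / 21.92 = 540.5/21.92 = 24.66 mg/L.
Half-life 10.0 h → k = ln 2 / 10.0 = 0.06931 h⁻¹ = 1.664 d⁻¹.
After decay, C = 24.66 × e^(−kt) = 24.66 × 0.1539 = 3.795 mg/L.

3.79 mg/L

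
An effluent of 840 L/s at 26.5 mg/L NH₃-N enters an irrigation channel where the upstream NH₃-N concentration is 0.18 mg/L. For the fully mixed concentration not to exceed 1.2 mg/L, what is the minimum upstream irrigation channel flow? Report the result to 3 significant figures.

Set C_mix = 1.2: (Q·0.1800 + 840.0·26.50) / (Q + 840.0) = 1.2
→ Q = 840.0·(26.50 − 1.2)/(1.2 − 0.1800) = 20840 L/s.

20800 L/s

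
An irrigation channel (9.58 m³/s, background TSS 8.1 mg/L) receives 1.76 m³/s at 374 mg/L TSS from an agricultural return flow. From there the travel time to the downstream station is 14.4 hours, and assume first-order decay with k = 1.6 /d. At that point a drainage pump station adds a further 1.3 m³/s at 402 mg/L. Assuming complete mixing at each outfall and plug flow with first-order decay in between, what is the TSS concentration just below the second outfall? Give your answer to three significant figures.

Conservation of mass: C = (9.580·8.100 + 1.760·374.0) / 11.34 = 735.8/11.34 = 64.89 mg/L; combined flow 11.34 m³/s.
After decay, C = 64.89 × e^(−kt) = 64.89 × 0.3829 = 24.85 mg/L.
At the second outfall, C = (11.34·24.85 + 1.300·402.0) / (11.34 + 1.300) = 63.64 mg/L.

63.6 mg/L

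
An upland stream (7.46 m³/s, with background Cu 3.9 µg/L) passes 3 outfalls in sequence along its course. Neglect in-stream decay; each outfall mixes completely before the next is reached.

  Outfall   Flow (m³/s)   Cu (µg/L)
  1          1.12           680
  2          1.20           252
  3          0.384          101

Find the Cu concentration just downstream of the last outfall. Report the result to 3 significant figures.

Outfall 1: combined Q = 8.580 m³/s; C = (7.460·3.900 + 1.120·680.0)/8.580 = 92.16 µg/L.
Outfall 2: combined Q = 9.780 m³/s; C = (8.580·92.16 + 1.200·252.0)/9.780 = 111.8 µg/L.
Outfall 3: combined Q = 10.16 m³/s; C = (9.780·111.8 + 0.3840·101.0)/10.16 = 111.4 µg/L.

111 µg/L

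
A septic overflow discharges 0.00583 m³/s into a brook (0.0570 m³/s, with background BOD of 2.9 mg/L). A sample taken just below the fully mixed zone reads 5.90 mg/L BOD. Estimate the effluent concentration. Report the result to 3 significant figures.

35.2 mg/L

Mass balance: 0.05700·2.900 + 0.005830·Cₑ = 0.06283·5.900
→ Cₑ = (0.06283·5.900 − 0.05700·2.900) / 0.005830 = 35.23 mg/L.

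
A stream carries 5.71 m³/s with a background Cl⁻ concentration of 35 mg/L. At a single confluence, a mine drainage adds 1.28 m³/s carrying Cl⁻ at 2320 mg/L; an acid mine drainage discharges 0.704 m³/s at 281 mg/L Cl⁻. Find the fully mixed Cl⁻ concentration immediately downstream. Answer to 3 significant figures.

438 mg/L

Mass balance: C = (5.710·35.00 + 1.280·2320 + 0.7040·281.0) / 7.694 = 3367/7.694 = 437.6 mg/L.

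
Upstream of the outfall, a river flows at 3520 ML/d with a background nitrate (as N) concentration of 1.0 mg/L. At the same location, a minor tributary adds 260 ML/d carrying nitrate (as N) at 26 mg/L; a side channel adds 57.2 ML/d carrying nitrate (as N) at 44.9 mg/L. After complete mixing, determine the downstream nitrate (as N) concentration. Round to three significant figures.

After mixing, C = (3520·1.000 + 260.0·26.00 + 57.20·44.90) / 3837 = 12850/3837 = 3.348 mg/L.

3.35 mg/L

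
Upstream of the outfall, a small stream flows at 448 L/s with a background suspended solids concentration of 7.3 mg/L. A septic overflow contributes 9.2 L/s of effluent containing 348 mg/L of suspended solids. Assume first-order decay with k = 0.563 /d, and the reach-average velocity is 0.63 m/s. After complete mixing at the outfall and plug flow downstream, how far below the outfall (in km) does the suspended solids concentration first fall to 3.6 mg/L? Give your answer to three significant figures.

Flow-weighted average: C = (448.0·7.300 + 9.200·348.0) / 457.2 = 6472/457.2 = 14.16 mg/L.
Set 14.16·exp(−k·t) = 3.6 → t = ln(14.16/3.6)/k = 210100 s = 58.37 h.
Distance = v·t = 0.63·210100 = 132400 m = 132.4 km.

132 km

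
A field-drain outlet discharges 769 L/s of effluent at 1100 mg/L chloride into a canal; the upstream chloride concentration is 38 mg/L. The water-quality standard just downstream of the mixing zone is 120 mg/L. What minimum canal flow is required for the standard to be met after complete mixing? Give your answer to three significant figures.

9190 L/s

Set C_mix = 120: (Q·38.00 + 769.0·1100) / (Q + 769.0) = 120
→ Q = 769.0·(1100 − 120)/(120 − 38.00) = 9190 L/s.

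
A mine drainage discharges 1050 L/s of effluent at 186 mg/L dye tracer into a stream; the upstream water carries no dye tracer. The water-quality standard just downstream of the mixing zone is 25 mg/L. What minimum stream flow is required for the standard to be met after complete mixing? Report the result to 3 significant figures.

Set C_mix = 25: (Q·0 + 1050·186.0) / (Q + 1050) = 25
→ Q = 1050·(186.0 − 25)/(25 − 0) = 6762 L/s.

6760 L/s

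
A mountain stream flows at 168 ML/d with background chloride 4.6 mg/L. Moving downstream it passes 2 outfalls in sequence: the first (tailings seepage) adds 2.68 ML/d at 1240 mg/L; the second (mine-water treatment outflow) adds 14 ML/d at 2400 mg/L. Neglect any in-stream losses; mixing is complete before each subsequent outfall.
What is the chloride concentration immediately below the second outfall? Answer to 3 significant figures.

Below outfall 1: Q → 170.7 ML/d, C = (168.0·4.600 + 2.680·1240)/170.7 = 24.00 mg/L.
Below outfall 2: Q → 184.7 ML/d, C = (170.7·24.00 + 14.00·2400)/184.7 = 204.1 mg/L.

204 mg/L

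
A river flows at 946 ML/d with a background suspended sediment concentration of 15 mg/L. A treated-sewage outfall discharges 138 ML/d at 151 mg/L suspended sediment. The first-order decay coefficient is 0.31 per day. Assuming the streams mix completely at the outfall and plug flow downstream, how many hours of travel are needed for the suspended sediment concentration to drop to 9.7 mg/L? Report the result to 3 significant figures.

After mixing, C = (946.0·15.00 + 138.0·151.0) / 1084 = 35030/1084 = 32.31 mg/L.
32.31·exp(−k·t) = 9.7 → t = ln(32.31/9.7)/k = 335400 s = 93.16 h.

93.2 h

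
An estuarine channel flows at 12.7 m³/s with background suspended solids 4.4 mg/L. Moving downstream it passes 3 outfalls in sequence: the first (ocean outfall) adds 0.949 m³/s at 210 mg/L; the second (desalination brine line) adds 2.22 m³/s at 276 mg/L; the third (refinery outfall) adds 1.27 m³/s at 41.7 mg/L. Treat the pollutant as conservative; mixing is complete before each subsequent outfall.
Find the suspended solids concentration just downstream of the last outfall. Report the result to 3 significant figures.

53.7 mg/L

Below outfall 1: Q → 13.65 m³/s, C = (12.70·4.400 + 0.9490·210.0)/13.65 = 18.70 mg/L.
Below outfall 2: Q → 15.87 m³/s, C = (13.65·18.70 + 2.220·276.0)/15.87 = 54.69 mg/L.
Below outfall 3: Q → 17.14 m³/s, C = (15.87·54.69 + 1.270·41.70)/17.14 = 53.73 mg/L.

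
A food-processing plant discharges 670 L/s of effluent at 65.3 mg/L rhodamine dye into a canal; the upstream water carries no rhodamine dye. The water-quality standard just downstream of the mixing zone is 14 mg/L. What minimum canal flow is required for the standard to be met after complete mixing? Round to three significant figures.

2460 L/s

Set C_mix = 14: (Q·0 + 670.0·65.30) / (Q + 670.0) = 14
→ Q = 670.0·(65.30 − 14)/(14 − 0) = 2455 L/s.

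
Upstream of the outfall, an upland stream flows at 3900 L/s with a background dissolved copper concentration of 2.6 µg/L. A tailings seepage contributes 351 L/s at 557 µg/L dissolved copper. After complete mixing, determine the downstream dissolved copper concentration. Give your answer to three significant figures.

48.4 µg/L

After mixing, C = (3900·2.600 + 351.0·557.0) / 4251 = 205600/4251 = 48.38 µg/L.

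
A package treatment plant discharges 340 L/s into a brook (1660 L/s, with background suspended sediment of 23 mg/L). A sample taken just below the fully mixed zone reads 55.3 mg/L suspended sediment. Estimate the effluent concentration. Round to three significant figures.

213 mg/L

Mass balance: 1660·23.00 + 340.0·Cₑ = 2000·55.30
→ Cₑ = (2000·55.30 − 1660·23.00) / 340.0 = 213.0 mg/L.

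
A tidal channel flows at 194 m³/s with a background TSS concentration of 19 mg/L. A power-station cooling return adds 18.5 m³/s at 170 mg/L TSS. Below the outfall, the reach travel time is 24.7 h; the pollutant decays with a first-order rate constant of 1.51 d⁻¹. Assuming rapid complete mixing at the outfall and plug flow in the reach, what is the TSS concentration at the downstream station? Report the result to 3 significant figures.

6.80 mg/L

Mass balance: C = (194.0·19.00 + 18.50·170.0) / 212.5 = 6831/212.5 = 32.15 mg/L.
After decay, C = 32.15 × e^(−kt) = 32.15 × 0.2114 = 6.795 mg/L.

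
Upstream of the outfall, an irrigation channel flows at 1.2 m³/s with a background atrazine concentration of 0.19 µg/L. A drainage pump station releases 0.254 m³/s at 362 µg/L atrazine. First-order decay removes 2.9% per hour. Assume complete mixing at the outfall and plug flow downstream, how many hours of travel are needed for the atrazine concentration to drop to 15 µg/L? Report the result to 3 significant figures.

49.0 h

After mixing, C = (1.200·0.1900 + 0.2540·362.0) / 1.454 = 92.18/1.454 = 63.39 µg/L.
2.9%/h lost → k = −ln(1 − 0.029) = 0.02943 h⁻¹.
63.39·exp(−k·t) = 15 → t = ln(63.39/15)/k = 176300 s = 48.98 h.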